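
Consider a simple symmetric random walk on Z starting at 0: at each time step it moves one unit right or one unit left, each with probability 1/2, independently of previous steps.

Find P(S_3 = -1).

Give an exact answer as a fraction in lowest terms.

To reach position -1 after 3 steps: need 1 step of +1 and 2 of -1.
Favorable paths: C(3,1) = 3
Total paths: 2^3 = 8
P = 3/8 = 3/8

Answer: 3/8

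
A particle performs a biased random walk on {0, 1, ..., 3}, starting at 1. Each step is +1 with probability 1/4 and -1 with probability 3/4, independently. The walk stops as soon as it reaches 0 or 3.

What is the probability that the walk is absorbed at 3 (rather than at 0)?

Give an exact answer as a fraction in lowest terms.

Answer: 1/13

Derivation:
Biased walk: p = 1/4, q = 3/4, r = q/p = 3
Gambler's ruin: P(hit 3 before 0 | start at 1) = (1 - r^a)/(1 - r^N)
r^1 = 3; r^3 = 27
P = (1 - 3) / (1 - 27) = -2 / -26 = 1/13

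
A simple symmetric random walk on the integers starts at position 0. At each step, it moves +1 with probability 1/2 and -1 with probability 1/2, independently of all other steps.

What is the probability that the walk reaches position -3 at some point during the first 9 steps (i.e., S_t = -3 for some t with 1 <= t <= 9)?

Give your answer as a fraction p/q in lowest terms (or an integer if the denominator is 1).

Answer: 11/32

Derivation:
Count via complement. Let g(t,s) = #length-t paths at position s with S_1..S_t all ≠ -3.
g(t,s) = g(t-1,s-1) + g(t-1,s+1) for s ≠ -3; g(t,-3) = 0.
t=0: g(0,0)=1
t=1: g(1,-1)=1 g(1,1)=1
t=2: g(2,-2)=1 g(2,0)=2 g(2,2)=1
t=3: g(3,-1)=3 g(3,1)=3 g(3,3)=1
t=4: g(4,-2)=3 g(4,0)=6 g(4,2)=4 g(4,4)=1
t=5: g(5,-1)=9 g(5,1)=10 g(5,3)=5 g(5,5)=1
t=6: g(6,-2)=9 g(6,0)=19 g(6,2)=15 g(6,4)=6 g(6,6)=1
t=7: g(7,-1)=28 g(7,1)=34 g(7,3)=21 g(7,5)=7 g(7,7)=1
t=8: g(8,-2)=28 g(8,0)=62 g(8,2)=55 g(8,4)=28 g(8,6)=8 g(8,8)=1
t=9: g(9,-1)=90 g(9,1)=117 g(9,3)=83 g(9,5)=36 g(9,7)=9 g(9,9)=1
Paths never hitting -3: Σ_s g(9,s) = 336
Paths hitting -3: 2^9 - 336 = 176
P = 176/512 = 11/32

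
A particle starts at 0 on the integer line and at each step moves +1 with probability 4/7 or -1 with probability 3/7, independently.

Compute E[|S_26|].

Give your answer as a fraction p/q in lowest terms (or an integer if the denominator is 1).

Answer: 6781534681635385569638/1341068619663964900807

Derivation:
S_26 takes values m ≡ 0 (mod 2) with |m| ≤ 26; P(S_26=m) = C(26,(26+m)/2) · (4/7)^((26+m)/2) · (3/7)^((26-m)/2).
Distribution: P(S=-26)=2541865828329/9387480337647754305649, P(S=-24)=88118015382072/9387480337647754305649, P(S=-22)=1468633589701200/9387480337647754305649, P(S=-20)=15665424956812800/9387480337647754305649, P(S=-18)=120101591335564800/9387480337647754305649, P(S=-16)=704596002501980160/9387480337647754305649, P(S=-14)=469730668334653440/1341068619663964900807, P(S=-12)=12526151155590758400/9387480337647754305649, P(S=-10)=39666145326037401600/9387480337647754305649, P(S=-8)=105776387536099737600/9387480337647754305649, P(S=-6)=239759811748492738560/9387480337647754305649, P(S=-4)=464988725815258644480/9387480337647754305649, P(S=-2)=774981209692097740800/9387480337647754305649, P(S=0)=158970504552225177600/1341068619663964900807, P(S=2)=1377744372785951539200/9387480337647754305649, P(S=4)=1469593997638348308480/9387480337647754305649, P(S=6)=1347127831168485949440/9387480337647754305649, P(S=8)=1056570847975283097600/9387480337647754305649, P(S=10)=704380565316855398400/9387480337647754305649, P(S=12)=395441720879638118400/9387480337647754305649, P(S=14)=26362781391975874560/1341068619663964900807, P(S=16)=70300750378602332160/9387480337647754305649, P(S=18)=21303257690485555200/9387480337647754305649, P(S=20)=4939885841272012800/9387480337647754305649, P(S=22)=823314306878668800/9387480337647754305649, P(S=24)=87820192733724672/9387480337647754305649, P(S=26)=4503599627370496/9387480337647754305649
E[|S_26|] = Σ_m |m|·P(S_26=m) = 6781534681635385569638/1341068619663964900807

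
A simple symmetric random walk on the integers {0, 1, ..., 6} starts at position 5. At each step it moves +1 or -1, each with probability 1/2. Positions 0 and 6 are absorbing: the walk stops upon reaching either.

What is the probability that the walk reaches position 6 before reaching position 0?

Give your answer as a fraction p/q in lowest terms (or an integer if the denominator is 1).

Symmetric walk (p = 1/2): the harmonic-function argument gives P(hit 6 before 0 | start at 5) = a/N.
P = 5/6 = 5/6

Answer: 5/6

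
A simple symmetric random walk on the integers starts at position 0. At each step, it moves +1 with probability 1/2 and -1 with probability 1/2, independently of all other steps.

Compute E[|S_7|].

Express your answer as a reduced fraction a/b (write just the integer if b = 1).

S_7 takes values m ≡ 1 (mod 2) with |m| ≤ 7; P(S_7=m) = C(7,(7+m)/2)/2^7.
Total paths: 2^7 = 128
Distribution: P(S=-7)=1/128, P(S=-5)=7/128, P(S=-3)=21/128, P(S=-1)=35/128, P(S=1)=35/128, P(S=3)=21/128, P(S=5)=7/128, P(S=7)=1/128
E[|S_7|] = Σ_m |m|·P(S_7=m) = 280/128 = 35/16

Answer: 35/16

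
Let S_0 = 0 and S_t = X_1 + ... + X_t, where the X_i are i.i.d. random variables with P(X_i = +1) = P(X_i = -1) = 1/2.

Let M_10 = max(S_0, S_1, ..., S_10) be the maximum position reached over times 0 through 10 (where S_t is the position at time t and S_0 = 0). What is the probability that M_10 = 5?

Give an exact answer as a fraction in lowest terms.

Answer: 45/1024

Derivation:
Let M_10 = max(S_0,...,S_10). Use the reflection principle: for j ≥ 1, #{paths with M_10 ≥ j} = #{S_10 ≥ j} + #{S_10 ≥ j+1}.
By reflection, #{M_10 ≥ 5} = #{S_10 ≥ 5} + #{S_10 ≥ 6} = 56 + 56 = 112.
#{M_10 ≥ 6} = #{S_10 ≥ 6} + #{S_10 ≥ 7} = 56 + 11 = 67.
#{M_10 = 5} = 112 - 67 = 45.
P(M_10 = 5) = 45/1024 = 45/1024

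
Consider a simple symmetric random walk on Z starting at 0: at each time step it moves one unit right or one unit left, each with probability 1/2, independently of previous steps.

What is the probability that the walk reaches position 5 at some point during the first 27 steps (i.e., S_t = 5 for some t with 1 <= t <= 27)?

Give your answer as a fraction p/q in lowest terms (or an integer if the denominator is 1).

Count via complement. Let g(t,s) = #length-t paths at position s with S_1..S_t all ≠ 5.
g(t,s) = g(t-1,s-1) + g(t-1,s+1) for s ≠ 5; g(t,5) = 0.
t=0: g(0,0)=1
t=1: g(1,-1)=1 g(1,1)=1
t=2: g(2,-2)=1 g(2,0)=2 g(2,2)=1
t=3: g(3,-3)=1 g(3,-1)=3 g(3,1)=3 g(3,3)=1
t=4: g(4,-4)=1 g(4,-2)=4 g(4,0)=6 g(4,2)=4 g(4,4)=1
t=5: g(5,-5)=1 g(5,-3)=5 g(5,-1)=10 g(5,1)=10 g(5,3)=5
t=6: g(6,-6)=1 g(6,-4)=6 g(6,-2)=15 g(6,0)=20 g(6,2)=15 g(6,4)=5
t=7: g(7,-7)=1 g(7,-5)=7 g(7,-3)=21 g(7,-1)=35 g(7,1)=35 g(7,3)=20
t=8: g(8,-8)=1 g(8,-6)=8 g(8,-4)=28 g(8,-2)=56 g(8,0)=70 g(8,2)=55 g(8,4)=20
t=9: g(9,-9)=1 g(9,-7)=9 g(9,-5)=36 g(9,-3)=84 g(9,-1)=126 g(9,1)=125 g(9,3)=75
t=10: g(10,-10)=1 g(10,-8)=10 g(10,-6)=45 g(10,-4)=120 g(10,-2)=210 g(10,0)=251 g(10,2)=200 g(10,4)=75
t=11: g(11,-11)=1 g(11,-9)=11 g(11,-7)=55 g(11,-5)=165 g(11,-3)=330 g(11,-1)=461 g(11,1)=451 g(11,3)=275
t=12: g(12,-12)=1 g(12,-10)=12 g(12,-8)=66 g(12,-6)=220 g(12,-4)=495 g(12,-2)=791 g(12,0)=912 g(12,2)=726 g(12,4)=275
t=13: g(13,-13)=1 g(13,-11)=13 g(13,-9)=78 g(13,-7)=286 g(13,-5)=715 g(13,-3)=1286 g(13,-1)=1703 g(13,1)=1638 g(13,3)=1001
t=14: g(14,-14)=1 g(14,-12)=14 g(14,-10)=91 g(14,-8)=364 g(14,-6)=1001 g(14,-4)=2001 g(14,-2)=2989 g(14,0)=3341 g(14,2)=2639 g(14,4)=1001
t=15: g(15,-15)=1 g(15,-13)=15 g(15,-11)=105 g(15,-9)=455 g(15,-7)=1365 g(15,-5)=3002 g(15,-3)=4990 g(15,-1)=6330 g(15,1)=5980 g(15,3)=3640
t=16: g(16,-16)=1 g(16,-14)=16 g(16,-12)=120 g(16,-10)=560 g(16,-8)=1820 g(16,-6)=4367 g(16,-4)=7992 g(16,-2)=11320 g(16,0)=12310 g(16,2)=9620 g(16,4)=3640
t=17: g(17,-17)=1 g(17,-15)=17 g(17,-13)=136 g(17,-11)=680 g(17,-9)=2380 g(17,-7)=6187 g(17,-5)=12359 g(17,-3)=19312 g(17,-1)=23630 g(17,1)=21930 g(17,3)=13260
t=18: g(18,-18)=1 g(18,-16)=18 g(18,-14)=153 g(18,-12)=816 g(18,-10)=3060 g(18,-8)=8567 g(18,-6)=18546 g(18,-4)=31671 g(18,-2)=42942 g(18,0)=45560 g(18,2)=35190 g(18,4)=13260
t=19: g(19,-19)=1 g(19,-17)=19 g(19,-15)=171 g(19,-13)=969 g(19,-11)=3876 g(19,-9)=11627 g(19,-7)=27113 g(19,-5)=50217 g(19,-3)=74613 g(19,-1)=88502 g(19,1)=80750 g(19,3)=48450
t=20: g(20,-20)=1 g(20,-18)=20 g(20,-16)=190 g(20,-14)=1140 g(20,-12)=4845 g(20,-10)=15503 g(20,-8)=38740 g(20,-6)=77330 g(20,-4)=124830 g(20,-2)=163115 g(20,0)=169252 g(20,2)=129200 g(20,4)=48450
t=21: g(21,-21)=1 g(21,-19)=21 g(21,-17)=210 g(21,-15)=1330 g(21,-13)=5985 g(21,-11)=20348 g(21,-9)=54243 g(21,-7)=116070 g(21,-5)=202160 g(21,-3)=287945 g(21,-1)=332367 g(21,1)=298452 g(21,3)=177650
t=22: g(22,-22)=1 g(22,-20)=22 g(22,-18)=231 g(22,-16)=1540 g(22,-14)=7315 g(22,-12)=26333 g(22,-10)=74591 g(22,-8)=170313 g(22,-6)=318230 g(22,-4)=490105 g(22,-2)=620312 g(22,0)=630819 g(22,2)=476102 g(22,4)=177650
t=23: g(23,-23)=1 g(23,-21)=23 g(23,-19)=253 g(23,-17)=1771 g(23,-15)=8855 g(23,-13)=33648 g(23,-11)=100924 g(23,-9)=244904 g(23,-7)=488543 g(23,-5)=808335 g(23,-3)=1110417 g(23,-1)=1251131 g(23,1)=1106921 g(23,3)=653752
t=24: g(24,-24)=1 g(24,-22)=24 g(24,-20)=276 g(24,-18)=2024 g(24,-16)=10626 g(24,-14)=42503 g(24,-12)=134572 g(24,-10)=345828 g(24,-8)=733447 g(24,-6)=1296878 g(24,-4)=1918752 g(24,-2)=2361548 g(24,0)=2358052 g(24,2)=1760673 g(24,4)=653752
t=25: g(25,-25)=1 g(25,-23)=25 g(25,-21)=300 g(25,-19)=2300 g(25,-17)=12650 g(25,-15)=53129 g(25,-13)=177075 g(25,-11)=480400 g(25,-9)=1079275 g(25,-7)=2030325 g(25,-5)=3215630 g(25,-3)=4280300 g(25,-1)=4719600 g(25,1)=4118725 g(25,3)=2414425
t=26: g(26,-26)=1 g(26,-24)=26 g(26,-22)=325 g(26,-20)=2600 g(26,-18)=14950 g(26,-16)=65779 g(26,-14)=230204 g(26,-12)=657475 g(26,-10)=1559675 g(26,-8)=3109600 g(26,-6)=5245955 g(26,-4)=7495930 g(26,-2)=8999900 g(26,0)=8838325 g(26,2)=6533150 g(26,4)=2414425
t=27: g(27,-27)=1 g(27,-25)=27 g(27,-23)=351 g(27,-21)=2925 g(27,-19)=17550 g(27,-17)=80729 g(27,-15)=295983 g(27,-13)=887679 g(27,-11)=2217150 g(27,-9)=4669275 g(27,-7)=8355555 g(27,-5)=12741885 g(27,-3)=16495830 g(27,-1)=17838225 g(27,1)=15371475 g(27,3)=8947575
Paths never hitting 5: Σ_s g(27,s) = 87922215
Paths hitting 5: 2^27 - 87922215 = 46295513
P = 46295513/134217728 = 46295513/134217728

Answer: 46295513/134217728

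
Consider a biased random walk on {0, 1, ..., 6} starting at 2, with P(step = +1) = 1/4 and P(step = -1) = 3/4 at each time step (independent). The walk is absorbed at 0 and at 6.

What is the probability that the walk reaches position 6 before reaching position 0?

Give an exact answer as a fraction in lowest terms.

Biased walk: p = 1/4, q = 3/4, r = q/p = 3
Gambler's ruin: P(hit 6 before 0 | start at 2) = (1 - r^a)/(1 - r^N)
r^2 = 9; r^6 = 729
P = (1 - 9) / (1 - 729) = -8 / -728 = 1/91

Answer: 1/91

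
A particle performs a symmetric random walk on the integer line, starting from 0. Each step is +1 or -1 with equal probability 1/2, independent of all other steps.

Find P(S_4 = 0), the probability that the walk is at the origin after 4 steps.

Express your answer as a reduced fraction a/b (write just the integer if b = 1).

Answer: 3/8

Derivation:
To return to 0 after 4 steps: need exactly 2 steps of +1 and 2 of -1.
Favorable paths: C(4,2) = 6
Total paths: 2^4 = 16
P = 6/16 = 3/8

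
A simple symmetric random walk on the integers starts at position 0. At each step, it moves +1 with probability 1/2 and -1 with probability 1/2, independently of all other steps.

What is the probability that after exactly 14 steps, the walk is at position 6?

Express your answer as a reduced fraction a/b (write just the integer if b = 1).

Answer: 1001/16384

Derivation:
To reach position 6 after 14 steps: need 10 steps of +1 and 4 of -1.
Favorable paths: C(14,10) = 1001
Total paths: 2^14 = 16384
P = 1001/16384 = 1001/16384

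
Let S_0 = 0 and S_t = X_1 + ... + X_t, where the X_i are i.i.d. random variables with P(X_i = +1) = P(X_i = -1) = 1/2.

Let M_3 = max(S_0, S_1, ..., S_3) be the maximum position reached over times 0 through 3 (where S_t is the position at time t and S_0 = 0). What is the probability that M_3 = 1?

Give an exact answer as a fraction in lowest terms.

Answer: 3/8

Derivation:
Let M_3 = max(S_0,...,S_3). Use the reflection principle: for j ≥ 1, #{paths with M_3 ≥ j} = #{S_3 ≥ j} + #{S_3 ≥ j+1}.
By reflection, #{M_3 ≥ 1} = #{S_3 ≥ 1} + #{S_3 ≥ 2} = 4 + 1 = 5.
#{M_3 ≥ 2} = #{S_3 ≥ 2} + #{S_3 ≥ 3} = 1 + 1 = 2.
#{M_3 = 1} = 5 - 2 = 3.
P(M_3 = 1) = 3/8 = 3/8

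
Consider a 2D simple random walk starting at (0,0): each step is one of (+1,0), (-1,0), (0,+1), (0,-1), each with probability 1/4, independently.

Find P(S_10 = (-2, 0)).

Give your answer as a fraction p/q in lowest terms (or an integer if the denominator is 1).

Answer: 11025/262144

Derivation:
Let h be the number of horizontal steps (so 10-h are vertical). To end at (-2,0) need (h-2)/2 right-steps and ((10-h)+0)/2 up-steps.
Sum over h with 2 ≤ h ≤ 10, h ≡ 0 (mod 2), 10-h ≡ 0 (mod 2):
h=2: C(10,2)·C(2,0)·C(8,4) = 45·1·70 = 3150
h=4: C(10,4)·C(4,1)·C(6,3) = 210·4·20 = 16800
h=6: C(10,6)·C(6,2)·C(4,2) = 210·15·6 = 18900
h=8: C(10,8)·C(8,3)·C(2,1) = 45·56·2 = 5040
h=10: C(10,10)·C(10,4)·C(0,0) = 1·210·1 = 210
Total favorable: 44100
Total paths: 4^10 = 1048576
P = 44100/1048576 = 11025/262144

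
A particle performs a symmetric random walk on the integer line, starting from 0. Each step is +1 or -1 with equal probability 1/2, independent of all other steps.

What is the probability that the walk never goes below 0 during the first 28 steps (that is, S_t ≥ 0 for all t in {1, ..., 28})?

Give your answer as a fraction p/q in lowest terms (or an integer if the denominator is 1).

Answer: 5014575/33554432

Derivation:
Let f(t,s) = #length-t paths at position s with S_1..S_t all ≥ 0.
f(t,s) = f(t-1,s-1) + f(t-1,s+1) for s ≥ 0; f(t,s) = 0 for s < 0.
t=0: f(0,0)=1
t=1: f(1,1)=1
t=2: f(2,0)=1 f(2,2)=1
t=3: f(3,1)=2 f(3,3)=1
t=4: f(4,0)=2 f(4,2)=3 f(4,4)=1
t=5: f(5,1)=5 f(5,3)=4 f(5,5)=1
t=6: f(6,0)=5 f(6,2)=9 f(6,4)=5 f(6,6)=1
t=7: f(7,1)=14 f(7,3)=14 f(7,5)=6 f(7,7)=1
t=8: f(8,0)=14 f(8,2)=28 f(8,4)=20 f(8,6)=7 f(8,8)=1
t=9: f(9,1)=42 f(9,3)=48 f(9,5)=27 f(9,7)=8 f(9,9)=1
t=10: f(10,0)=42 f(10,2)=90 f(10,4)=75 f(10,6)=35 f(10,8)=9 f(10,10)=1
t=11: f(11,1)=132 f(11,3)=165 f(11,5)=110 f(11,7)=44 f(11,9)=10 f(11,11)=1
t=12: f(12,0)=132 f(12,2)=297 f(12,4)=275 f(12,6)=154 f(12,8)=54 f(12,10)=11 f(12,12)=1
t=13: f(13,1)=429 f(13,3)=572 f(13,5)=429 f(13,7)=208 f(13,9)=65 f(13,11)=12 f(13,13)=1
t=14: f(14,0)=429 f(14,2)=1001 f(14,4)=1001 f(14,6)=637 f(14,8)=273 f(14,10)=77 f(14,12)=13 f(14,14)=1
t=15: f(15,1)=1430 f(15,3)=2002 f(15,5)=1638 f(15,7)=910 f(15,9)=350 f(15,11)=90 f(15,13)=14 f(15,15)=1
t=16: f(16,0)=1430 f(16,2)=3432 f(16,4)=3640 f(16,6)=2548 f(16,8)=1260 f(16,10)=440 f(16,12)=104 f(16,14)=15 f(16,16)=1
t=17: f(17,1)=4862 f(17,3)=7072 f(17,5)=6188 f(17,7)=3808 f(17,9)=1700 f(17,11)=544 f(17,13)=119 f(17,15)=16 f(17,17)=1
t=18: f(18,0)=4862 f(18,2)=11934 f(18,4)=13260 f(18,6)=9996 f(18,8)=5508 f(18,10)=2244 f(18,12)=663 f(18,14)=135 f(18,16)=17 f(18,18)=1
t=19: f(19,1)=16796 f(19,3)=25194 f(19,5)=23256 f(19,7)=15504 f(19,9)=7752 f(19,11)=2907 f(19,13)=798 f(19,15)=152 f(19,17)=18 f(19,19)=1
t=20: f(20,0)=16796 f(20,2)=41990 f(20,4)=48450 f(20,6)=38760 f(20,8)=23256 f(20,10)=10659 f(20,12)=3705 f(20,14)=950 f(20,16)=170 f(20,18)=19 f(20,20)=1
t=21: f(21,1)=58786 f(21,3)=90440 f(21,5)=87210 f(21,7)=62016 f(21,9)=33915 f(21,11)=14364 f(21,13)=4655 f(21,15)=1120 f(21,17)=189 f(21,19)=20 f(21,21)=1
t=22: f(22,0)=58786 f(22,2)=149226 f(22,4)=177650 f(22,6)=149226 f(22,8)=95931 f(22,10)=48279 f(22,12)=19019 f(22,14)=5775 f(22,16)=1309 f(22,18)=209 f(22,20)=21 f(22,22)=1
t=23: f(23,1)=208012 f(23,3)=326876 f(23,5)=326876 f(23,7)=245157 f(23,9)=144210 f(23,11)=67298 f(23,13)=24794 f(23,15)=7084 f(23,17)=1518 f(23,19)=230 f(23,21)=22 f(23,23)=1
t=24: f(24,0)=208012 f(24,2)=534888 f(24,4)=653752 f(24,6)=572033 f(24,8)=389367 f(24,10)=211508 f(24,12)=92092 f(24,14)=31878 f(24,16)=8602 f(24,18)=1748 f(24,20)=252 f(24,22)=23 f(24,24)=1
t=25: f(25,1)=742900 f(25,3)=1188640 f(25,5)=1225785 f(25,7)=961400 f(25,9)=600875 f(25,11)=303600 f(25,13)=123970 f(25,15)=40480 f(25,17)=10350 f(25,19)=2000 f(25,21)=275 f(25,23)=24 f(25,25)=1
t=26: f(26,0)=742900 f(26,2)=1931540 f(26,4)=2414425 f(26,6)=2187185 f(26,8)=1562275 f(26,10)=904475 f(26,12)=427570 f(26,14)=164450 f(26,16)=50830 f(26,18)=12350 f(26,20)=2275 f(26,22)=299 f(26,24)=25 f(26,26)=1
t=27: f(27,1)=2674440 f(27,3)=4345965 f(27,5)=4601610 f(27,7)=3749460 f(27,9)=2466750 f(27,11)=1332045 f(27,13)=592020 f(27,15)=215280 f(27,17)=63180 f(27,19)=14625 f(27,21)=2574 f(27,23)=324 f(27,25)=26 f(27,27)=1
t=28: f(28,0)=2674440 f(28,2)=7020405 f(28,4)=8947575 f(28,6)=8351070 f(28,8)=6216210 f(28,10)=3798795 f(28,12)=1924065 f(28,14)=807300 f(28,16)=278460 f(28,18)=77805 f(28,20)=17199 f(28,22)=2898 f(28,24)=350 f(28,26)=27 f(28,28)=1
Σ_s f(28,s) = 40116600
P = 40116600/268435456 = 5014575/33554432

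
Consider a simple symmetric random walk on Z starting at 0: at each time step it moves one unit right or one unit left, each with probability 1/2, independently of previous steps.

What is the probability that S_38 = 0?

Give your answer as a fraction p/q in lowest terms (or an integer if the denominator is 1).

Answer: 4418157975/34359738368

Derivation:
To return to 0 after 38 steps: need exactly 19 steps of +1 and 19 of -1.
Favorable paths: C(38,19) = 35345263800
Total paths: 2^38 = 274877906944
P = 35345263800/274877906944 = 4418157975/34359738368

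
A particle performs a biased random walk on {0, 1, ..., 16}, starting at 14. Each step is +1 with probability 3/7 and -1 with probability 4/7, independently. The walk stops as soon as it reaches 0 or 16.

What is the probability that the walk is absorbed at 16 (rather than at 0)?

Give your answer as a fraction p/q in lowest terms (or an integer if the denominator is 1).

Answer: 338981769/607417225

Derivation:
Biased walk: p = 3/7, q = 4/7, r = q/p = 4/3
Gambler's ruin: P(hit 16 before 0 | start at 14) = (1 - r^a)/(1 - r^N)
r^14 = 268435456/4782969; r^16 = 4294967296/43046721
P = (1 - 268435456/4782969) / (1 - 4294967296/43046721) = -263652487/4782969 / -4251920575/43046721 = 338981769/607417225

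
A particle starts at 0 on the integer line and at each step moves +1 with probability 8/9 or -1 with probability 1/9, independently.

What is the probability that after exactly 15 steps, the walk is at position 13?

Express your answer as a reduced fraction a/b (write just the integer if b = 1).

To reach position 13 after 15 steps: need 14 steps of +1 and 1 step of -1.
Number of such sequences: C(15,14) = 15
Each has probability (8/9)^14 · (1/9)^1 = 4398046511104/205891132094649
P = 15 · 4398046511104/205891132094649 = 21990232555520/68630377364883

Answer: 21990232555520/68630377364883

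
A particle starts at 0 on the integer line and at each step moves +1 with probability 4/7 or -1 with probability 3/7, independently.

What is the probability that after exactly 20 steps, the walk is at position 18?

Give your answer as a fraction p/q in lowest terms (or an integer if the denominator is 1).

To reach position 18 after 20 steps: need 19 steps of +1 and 1 step of -1.
Number of such sequences: C(20,19) = 20
Each has probability (4/7)^19 · (3/7)^1 = 824633720832/79792266297612001
P = 20 · 824633720832/79792266297612001 = 16492674416640/79792266297612001

Answer: 16492674416640/79792266297612001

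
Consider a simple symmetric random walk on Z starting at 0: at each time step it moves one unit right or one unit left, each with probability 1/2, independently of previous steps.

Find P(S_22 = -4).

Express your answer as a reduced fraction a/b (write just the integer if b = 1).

Answer: 124355/1048576

Derivation:
To reach position -4 after 22 steps: need 9 steps of +1 and 13 of -1.
Favorable paths: C(22,9) = 497420
Total paths: 2^22 = 4194304
P = 497420/4194304 = 124355/1048576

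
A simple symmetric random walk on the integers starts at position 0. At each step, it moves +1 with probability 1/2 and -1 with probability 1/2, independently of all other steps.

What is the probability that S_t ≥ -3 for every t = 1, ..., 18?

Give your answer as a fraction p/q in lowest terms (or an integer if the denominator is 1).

Answer: 20995/32768

Derivation:
Let f(t,s) = #length-t paths at position s with S_1..S_t all ≥ -3.
f(t,s) = f(t-1,s-1) + f(t-1,s+1) for s ≥ -3; f(t,s) = 0 for s < -3.
t=0: f(0,0)=1
t=1: f(1,-1)=1 f(1,1)=1
t=2: f(2,-2)=1 f(2,0)=2 f(2,2)=1
t=3: f(3,-3)=1 f(3,-1)=3 f(3,1)=3 f(3,3)=1
t=4: f(4,-2)=4 f(4,0)=6 f(4,2)=4 f(4,4)=1
t=5: f(5,-3)=4 f(5,-1)=10 f(5,1)=10 f(5,3)=5 f(5,5)=1
t=6: f(6,-2)=14 f(6,0)=20 f(6,2)=15 f(6,4)=6 f(6,6)=1
t=7: f(7,-3)=14 f(7,-1)=34 f(7,1)=35 f(7,3)=21 f(7,5)=7 f(7,7)=1
t=8: f(8,-2)=48 f(8,0)=69 f(8,2)=56 f(8,4)=28 f(8,6)=8 f(8,8)=1
t=9: f(9,-3)=48 f(9,-1)=117 f(9,1)=125 f(9,3)=84 f(9,5)=36 f(9,7)=9 f(9,9)=1
t=10: f(10,-2)=165 f(10,0)=242 f(10,2)=209 f(10,4)=120 f(10,6)=45 f(10,8)=10 f(10,10)=1
t=11: f(11,-3)=165 f(11,-1)=407 f(11,1)=451 f(11,3)=329 f(11,5)=165 f(11,7)=55 f(11,9)=11 f(11,11)=1
t=12: f(12,-2)=572 f(12,0)=858 f(12,2)=780 f(12,4)=494 f(12,6)=220 f(12,8)=66 f(12,10)=12 f(12,12)=1
t=13: f(13,-3)=572 f(13,-1)=1430 f(13,1)=1638 f(13,3)=1274 f(13,5)=714 f(13,7)=286 f(13,9)=78 f(13,11)=13 f(13,13)=1
t=14: f(14,-2)=2002 f(14,0)=3068 f(14,2)=2912 f(14,4)=1988 f(14,6)=1000 f(14,8)=364 f(14,10)=91 f(14,12)=14 f(14,14)=1
t=15: f(15,-3)=2002 f(15,-1)=5070 f(15,1)=5980 f(15,3)=4900 f(15,5)=2988 f(15,7)=1364 f(15,9)=455 f(15,11)=105 f(15,13)=15 f(15,15)=1
t=16: f(16,-2)=7072 f(16,0)=11050 f(16,2)=10880 f(16,4)=7888 f(16,6)=4352 f(16,8)=1819 f(16,10)=560 f(16,12)=120 f(16,14)=16 f(16,16)=1
t=17: f(17,-3)=7072 f(17,-1)=18122 f(17,1)=21930 f(17,3)=18768 f(17,5)=12240 f(17,7)=6171 f(17,9)=2379 f(17,11)=680 f(17,13)=136 f(17,15)=17 f(17,17)=1
t=18: f(18,-2)=25194 f(18,0)=40052 f(18,2)=40698 f(18,4)=31008 f(18,6)=18411 f(18,8)=8550 f(18,10)=3059 f(18,12)=816 f(18,14)=153 f(18,16)=18 f(18,18)=1
Σ_s f(18,s) = 167960
P = 167960/262144 = 20995/32768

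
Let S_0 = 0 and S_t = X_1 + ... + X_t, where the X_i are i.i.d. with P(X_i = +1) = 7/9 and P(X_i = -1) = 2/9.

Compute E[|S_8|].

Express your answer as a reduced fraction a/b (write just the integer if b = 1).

Answer: 194569960/43046721

Derivation:
S_8 takes values m ≡ 0 (mod 2) with |m| ≤ 8; P(S_8=m) = C(8,(8+m)/2) · (7/9)^((8+m)/2) · (2/9)^((8-m)/2).
Distribution: P(S=-8)=256/43046721, P(S=-6)=7168/43046721, P(S=-4)=87808/43046721, P(S=-2)=614656/43046721, P(S=0)=2689120/43046721, P(S=2)=7529536/43046721, P(S=4)=13176688/43046721, P(S=6)=13176688/43046721, P(S=8)=5764801/43046721
E[|S_8|] = Σ_m |m|·P(S_8=m) = 194569960/43046721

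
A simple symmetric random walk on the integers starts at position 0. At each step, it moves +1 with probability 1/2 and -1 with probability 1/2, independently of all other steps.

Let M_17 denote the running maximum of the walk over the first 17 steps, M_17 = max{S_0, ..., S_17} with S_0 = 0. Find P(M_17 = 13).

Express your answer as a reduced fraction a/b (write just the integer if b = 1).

Let M_17 = max(S_0,...,S_17). Use the reflection principle: for j ≥ 1, #{paths with M_17 ≥ j} = #{S_17 ≥ j} + #{S_17 ≥ j+1}.
By reflection, #{M_17 ≥ 13} = #{S_17 ≥ 13} + #{S_17 ≥ 14} = 154 + 18 = 172.
#{M_17 ≥ 14} = #{S_17 ≥ 14} + #{S_17 ≥ 15} = 18 + 18 = 36.
#{M_17 = 13} = 172 - 36 = 136.
P(M_17 = 13) = 136/131072 = 17/16384

Answer: 17/16384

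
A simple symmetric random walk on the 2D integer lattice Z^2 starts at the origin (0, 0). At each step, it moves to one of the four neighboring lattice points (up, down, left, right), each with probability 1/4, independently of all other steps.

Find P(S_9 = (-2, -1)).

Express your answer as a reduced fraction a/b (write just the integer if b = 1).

Let h be the number of horizontal steps (so 9-h are vertical). To end at (-2,-1) need (h-2)/2 right-steps and ((9-h)-1)/2 up-steps.
Sum over h with 2 ≤ h ≤ 8, h ≡ 0 (mod 2), 9-h ≡ 1 (mod 2):
h=2: C(9,2)·C(2,0)·C(7,3) = 36·1·35 = 1260
h=4: C(9,4)·C(4,1)·C(5,2) = 126·4·10 = 5040
h=6: C(9,6)·C(6,2)·C(3,1) = 84·15·3 = 3780
h=8: C(9,8)·C(8,3)·C(1,0) = 9·56·1 = 504
Total favorable: 10584
Total paths: 4^9 = 262144
P = 10584/262144 = 1323/32768

Answer: 1323/32768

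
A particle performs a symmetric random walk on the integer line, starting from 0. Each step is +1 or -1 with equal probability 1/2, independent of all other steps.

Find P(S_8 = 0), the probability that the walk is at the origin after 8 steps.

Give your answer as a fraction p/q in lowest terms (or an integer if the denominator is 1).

Answer: 35/128

Derivation:
To return to 0 after 8 steps: need exactly 4 steps of +1 and 4 of -1.
Favorable paths: C(8,4) = 70
Total paths: 2^8 = 256
P = 70/256 = 35/128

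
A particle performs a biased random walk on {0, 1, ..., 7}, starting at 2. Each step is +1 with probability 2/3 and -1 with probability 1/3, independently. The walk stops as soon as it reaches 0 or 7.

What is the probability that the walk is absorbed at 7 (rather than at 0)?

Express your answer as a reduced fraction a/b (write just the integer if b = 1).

Biased walk: p = 2/3, q = 1/3, r = q/p = 1/2
Gambler's ruin: P(hit 7 before 0 | start at 2) = (1 - r^a)/(1 - r^N)
r^2 = 1/4; r^7 = 1/128
P = (1 - 1/4) / (1 - 1/128) = 3/4 / 127/128 = 96/127

Answer: 96/127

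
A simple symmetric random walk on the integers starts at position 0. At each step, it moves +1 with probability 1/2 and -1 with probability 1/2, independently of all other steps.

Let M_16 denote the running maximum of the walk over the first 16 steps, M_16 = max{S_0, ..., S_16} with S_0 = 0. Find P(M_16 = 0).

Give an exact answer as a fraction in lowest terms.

Answer: 6435/32768

Derivation:
Let M_16 = max(S_0,...,S_16). Use the reflection principle: for j ≥ 1, #{paths with M_16 ≥ j} = #{S_16 ≥ j} + #{S_16 ≥ j+1}.
P(M_16 ≥ 0) = 1 since S_0 = 0, so #{M_16 ≥ 0} = 65536.
#{M_16 ≥ 1} = #{S_16 ≥ 1} + #{S_16 ≥ 2} = 26333 + 26333 = 52666.
#{M_16 = 0} = 65536 - 52666 = 12870.
P(M_16 = 0) = 12870/65536 = 6435/32768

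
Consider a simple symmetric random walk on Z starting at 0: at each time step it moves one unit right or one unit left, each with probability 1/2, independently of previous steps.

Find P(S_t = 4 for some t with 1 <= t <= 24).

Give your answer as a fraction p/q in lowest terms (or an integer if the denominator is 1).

Answer: 1779879/4194304

Derivation:
Count via complement. Let g(t,s) = #length-t paths at position s with S_1..S_t all ≠ 4.
g(t,s) = g(t-1,s-1) + g(t-1,s+1) for s ≠ 4; g(t,4) = 0.
t=0: g(0,0)=1
t=1: g(1,-1)=1 g(1,1)=1
t=2: g(2,-2)=1 g(2,0)=2 g(2,2)=1
t=3: g(3,-3)=1 g(3,-1)=3 g(3,1)=3 g(3,3)=1
t=4: g(4,-4)=1 g(4,-2)=4 g(4,0)=6 g(4,2)=4
t=5: g(5,-5)=1 g(5,-3)=5 g(5,-1)=10 g(5,1)=10 g(5,3)=4
t=6: g(6,-6)=1 g(6,-4)=6 g(6,-2)=15 g(6,0)=20 g(6,2)=14
t=7: g(7,-7)=1 g(7,-5)=7 g(7,-3)=21 g(7,-1)=35 g(7,1)=34 g(7,3)=14
t=8: g(8,-8)=1 g(8,-6)=8 g(8,-4)=28 g(8,-2)=56 g(8,0)=69 g(8,2)=48
t=9: g(9,-9)=1 g(9,-7)=9 g(9,-5)=36 g(9,-3)=84 g(9,-1)=125 g(9,1)=117 g(9,3)=48
t=10: g(10,-10)=1 g(10,-8)=10 g(10,-6)=45 g(10,-4)=120 g(10,-2)=209 g(10,0)=242 g(10,2)=165
t=11: g(11,-11)=1 g(11,-9)=11 g(11,-7)=55 g(11,-5)=165 g(11,-3)=329 g(11,-1)=451 g(11,1)=407 g(11,3)=165
t=12: g(12,-12)=1 g(12,-10)=12 g(12,-8)=66 g(12,-6)=220 g(12,-4)=494 g(12,-2)=780 g(12,0)=858 g(12,2)=572
t=13: g(13,-13)=1 g(13,-11)=13 g(13,-9)=78 g(13,-7)=286 g(13,-5)=714 g(13,-3)=1274 g(13,-1)=1638 g(13,1)=1430 g(13,3)=572
t=14: g(14,-14)=1 g(14,-12)=14 g(14,-10)=91 g(14,-8)=364 g(14,-6)=1000 g(14,-4)=1988 g(14,-2)=2912 g(14,0)=3068 g(14,2)=2002
t=15: g(15,-15)=1 g(15,-13)=15 g(15,-11)=105 g(15,-9)=455 g(15,-7)=1364 g(15,-5)=2988 g(15,-3)=4900 g(15,-1)=5980 g(15,1)=5070 g(15,3)=2002
t=16: g(16,-16)=1 g(16,-14)=16 g(16,-12)=120 g(16,-10)=560 g(16,-8)=1819 g(16,-6)=4352 g(16,-4)=7888 g(16,-2)=10880 g(16,0)=11050 g(16,2)=7072
t=17: g(17,-17)=1 g(17,-15)=17 g(17,-13)=136 g(17,-11)=680 g(17,-9)=2379 g(17,-7)=6171 g(17,-5)=12240 g(17,-3)=18768 g(17,-1)=21930 g(17,1)=18122 g(17,3)=7072
t=18: g(18,-18)=1 g(18,-16)=18 g(18,-14)=153 g(18,-12)=816 g(18,-10)=3059 g(18,-8)=8550 g(18,-6)=18411 g(18,-4)=31008 g(18,-2)=40698 g(18,0)=40052 g(18,2)=25194
t=19: g(19,-19)=1 g(19,-17)=19 g(19,-15)=171 g(19,-13)=969 g(19,-11)=3875 g(19,-9)=11609 g(19,-7)=26961 g(19,-5)=49419 g(19,-3)=71706 g(19,-1)=80750 g(19,1)=65246 g(19,3)=25194
t=20: g(20,-20)=1 g(20,-18)=20 g(20,-16)=190 g(20,-14)=1140 g(20,-12)=4844 g(20,-10)=15484 g(20,-8)=38570 g(20,-6)=76380 g(20,-4)=121125 g(20,-2)=152456 g(20,0)=145996 g(20,2)=90440
t=21: g(21,-21)=1 g(21,-19)=21 g(21,-17)=210 g(21,-15)=1330 g(21,-13)=5984 g(21,-11)=20328 g(21,-9)=54054 g(21,-7)=114950 g(21,-5)=197505 g(21,-3)=273581 g(21,-1)=298452 g(21,1)=236436 g(21,3)=90440
t=22: g(22,-22)=1 g(22,-20)=22 g(22,-18)=231 g(22,-16)=1540 g(22,-14)=7314 g(22,-12)=26312 g(22,-10)=74382 g(22,-8)=169004 g(22,-6)=312455 g(22,-4)=471086 g(22,-2)=572033 g(22,0)=534888 g(22,2)=326876
t=23: g(23,-23)=1 g(23,-21)=23 g(23,-19)=253 g(23,-17)=1771 g(23,-15)=8854 g(23,-13)=33626 g(23,-11)=100694 g(23,-9)=243386 g(23,-7)=481459 g(23,-5)=783541 g(23,-3)=1043119 g(23,-1)=1106921 g(23,1)=861764 g(23,3)=326876
t=24: g(24,-24)=1 g(24,-22)=24 g(24,-20)=276 g(24,-18)=2024 g(24,-16)=10625 g(24,-14)=42480 g(24,-12)=134320 g(24,-10)=344080 g(24,-8)=724845 g(24,-6)=1265000 g(24,-4)=1826660 g(24,-2)=2150040 g(24,0)=1968685 g(24,2)=1188640
Paths never hitting 4: Σ_s g(24,s) = 9657700
Paths hitting 4: 2^24 - 9657700 = 7119516
P = 7119516/16777216 = 1779879/4194304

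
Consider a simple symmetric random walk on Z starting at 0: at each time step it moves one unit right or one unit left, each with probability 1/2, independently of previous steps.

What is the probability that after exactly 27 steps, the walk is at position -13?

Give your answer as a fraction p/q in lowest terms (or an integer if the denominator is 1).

Answer: 444015/67108864

Derivation:
To reach position -13 after 27 steps: need 7 steps of +1 and 20 of -1.
Favorable paths: C(27,7) = 888030
Total paths: 2^27 = 134217728
P = 888030/134217728 = 444015/67108864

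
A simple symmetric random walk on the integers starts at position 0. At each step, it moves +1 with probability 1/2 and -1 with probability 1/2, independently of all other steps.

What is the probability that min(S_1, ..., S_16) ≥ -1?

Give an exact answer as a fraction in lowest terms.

Answer: 12155/32768

Derivation:
Let f(t,s) = #length-t paths at position s with S_1..S_t all ≥ -1.
f(t,s) = f(t-1,s-1) + f(t-1,s+1) for s ≥ -1; f(t,s) = 0 for s < -1.
t=0: f(0,0)=1
t=1: f(1,-1)=1 f(1,1)=1
t=2: f(2,0)=2 f(2,2)=1
t=3: f(3,-1)=2 f(3,1)=3 f(3,3)=1
t=4: f(4,0)=5 f(4,2)=4 f(4,4)=1
t=5: f(5,-1)=5 f(5,1)=9 f(5,3)=5 f(5,5)=1
t=6: f(6,0)=14 f(6,2)=14 f(6,4)=6 f(6,6)=1
t=7: f(7,-1)=14 f(7,1)=28 f(7,3)=20 f(7,5)=7 f(7,7)=1
t=8: f(8,0)=42 f(8,2)=48 f(8,4)=27 f(8,6)=8 f(8,8)=1
t=9: f(9,-1)=42 f(9,1)=90 f(9,3)=75 f(9,5)=35 f(9,7)=9 f(9,9)=1
t=10: f(10,0)=132 f(10,2)=165 f(10,4)=110 f(10,6)=44 f(10,8)=10 f(10,10)=1
t=11: f(11,-1)=132 f(11,1)=297 f(11,3)=275 f(11,5)=154 f(11,7)=54 f(11,9)=11 f(11,11)=1
t=12: f(12,0)=429 f(12,2)=572 f(12,4)=429 f(12,6)=208 f(12,8)=65 f(12,10)=12 f(12,12)=1
t=13: f(13,-1)=429 f(13,1)=1001 f(13,3)=1001 f(13,5)=637 f(13,7)=273 f(13,9)=77 f(13,11)=13 f(13,13)=1
t=14: f(14,0)=1430 f(14,2)=2002 f(14,4)=1638 f(14,6)=910 f(14,8)=350 f(14,10)=90 f(14,12)=14 f(14,14)=1
t=15: f(15,-1)=1430 f(15,1)=3432 f(15,3)=3640 f(15,5)=2548 f(15,7)=1260 f(15,9)=440 f(15,11)=104 f(15,13)=15 f(15,15)=1
t=16: f(16,0)=4862 f(16,2)=7072 f(16,4)=6188 f(16,6)=3808 f(16,8)=1700 f(16,10)=544 f(16,12)=119 f(16,14)=16 f(16,16)=1
Σ_s f(16,s) = 24310
P = 24310/65536 = 12155/32768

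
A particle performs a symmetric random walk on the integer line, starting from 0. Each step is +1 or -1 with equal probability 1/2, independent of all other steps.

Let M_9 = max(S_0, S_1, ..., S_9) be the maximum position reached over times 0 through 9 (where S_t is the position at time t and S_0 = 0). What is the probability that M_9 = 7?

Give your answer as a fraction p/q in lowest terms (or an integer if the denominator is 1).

Answer: 9/512

Derivation:
Let M_9 = max(S_0,...,S_9). Use the reflection principle: for j ≥ 1, #{paths with M_9 ≥ j} = #{S_9 ≥ j} + #{S_9 ≥ j+1}.
By reflection, #{M_9 ≥ 7} = #{S_9 ≥ 7} + #{S_9 ≥ 8} = 10 + 1 = 11.
#{M_9 ≥ 8} = #{S_9 ≥ 8} + #{S_9 ≥ 9} = 1 + 1 = 2.
#{M_9 = 7} = 11 - 2 = 9.
P(M_9 = 7) = 9/512 = 9/512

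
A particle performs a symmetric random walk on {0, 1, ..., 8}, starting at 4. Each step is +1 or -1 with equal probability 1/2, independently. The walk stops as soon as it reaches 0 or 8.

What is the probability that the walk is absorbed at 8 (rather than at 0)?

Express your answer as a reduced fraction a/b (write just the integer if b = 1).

Answer: 1/2

Derivation:
Symmetric walk (p = 1/2): the harmonic-function argument gives P(hit 8 before 0 | start at 4) = a/N.
P = 4/8 = 1/2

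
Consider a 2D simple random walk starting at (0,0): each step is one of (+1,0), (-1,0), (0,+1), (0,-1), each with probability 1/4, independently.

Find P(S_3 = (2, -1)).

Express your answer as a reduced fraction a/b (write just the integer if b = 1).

Answer: 3/64

Derivation:
Let h be the number of horizontal steps (so 3-h are vertical). To end at (2,-1) need (h+2)/2 right-steps and ((3-h)-1)/2 up-steps.
Sum over h with 2 ≤ h ≤ 2, h ≡ 0 (mod 2), 3-h ≡ 1 (mod 2):
h=2: C(3,2)·C(2,2)·C(1,0) = 3·1·1 = 3
Total favorable: 3
Total paths: 4^3 = 64
P = 3/64 = 3/64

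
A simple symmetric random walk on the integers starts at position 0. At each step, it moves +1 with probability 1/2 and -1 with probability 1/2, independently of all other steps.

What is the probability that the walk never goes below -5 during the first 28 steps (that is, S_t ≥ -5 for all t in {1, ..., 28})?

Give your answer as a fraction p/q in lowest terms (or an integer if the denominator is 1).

Let f(t,s) = #length-t paths at position s with S_1..S_t all ≥ -5.
f(t,s) = f(t-1,s-1) + f(t-1,s+1) for s ≥ -5; f(t,s) = 0 for s < -5.
t=0: f(0,0)=1
t=1: f(1,-1)=1 f(1,1)=1
t=2: f(2,-2)=1 f(2,0)=2 f(2,2)=1
t=3: f(3,-3)=1 f(3,-1)=3 f(3,1)=3 f(3,3)=1
t=4: f(4,-4)=1 f(4,-2)=4 f(4,0)=6 f(4,2)=4 f(4,4)=1
t=5: f(5,-5)=1 f(5,-3)=5 f(5,-1)=10 f(5,1)=10 f(5,3)=5 f(5,5)=1
t=6: f(6,-4)=6 f(6,-2)=15 f(6,0)=20 f(6,2)=15 f(6,4)=6 f(6,6)=1
t=7: f(7,-5)=6 f(7,-3)=21 f(7,-1)=35 f(7,1)=35 f(7,3)=21 f(7,5)=7 f(7,7)=1
t=8: f(8,-4)=27 f(8,-2)=56 f(8,0)=70 f(8,2)=56 f(8,4)=28 f(8,6)=8 f(8,8)=1
t=9: f(9,-5)=27 f(9,-3)=83 f(9,-1)=126 f(9,1)=126 f(9,3)=84 f(9,5)=36 f(9,7)=9 f(9,9)=1
t=10: f(10,-4)=110 f(10,-2)=209 f(10,0)=252 f(10,2)=210 f(10,4)=120 f(10,6)=45 f(10,8)=10 f(10,10)=1
t=11: f(11,-5)=110 f(11,-3)=319 f(11,-1)=461 f(11,1)=462 f(11,3)=330 f(11,5)=165 f(11,7)=55 f(11,9)=11 f(11,11)=1
t=12: f(12,-4)=429 f(12,-2)=780 f(12,0)=923 f(12,2)=792 f(12,4)=495 f(12,6)=220 f(12,8)=66 f(12,10)=12 f(12,12)=1
t=13: f(13,-5)=429 f(13,-3)=1209 f(13,-1)=1703 f(13,1)=1715 f(13,3)=1287 f(13,5)=715 f(13,7)=286 f(13,9)=78 f(13,11)=13 f(13,13)=1
t=14: f(14,-4)=1638 f(14,-2)=2912 f(14,0)=3418 f(14,2)=3002 f(14,4)=2002 f(14,6)=1001 f(14,8)=364 f(14,10)=91 f(14,12)=14 f(14,14)=1
t=15: f(15,-5)=1638 f(15,-3)=4550 f(15,-1)=6330 f(15,1)=6420 f(15,3)=5004 f(15,5)=3003 f(15,7)=1365 f(15,9)=455 f(15,11)=105 f(15,13)=15 f(15,15)=1
t=16: f(16,-4)=6188 f(16,-2)=10880 f(16,0)=12750 f(16,2)=11424 f(16,4)=8007 f(16,6)=4368 f(16,8)=1820 f(16,10)=560 f(16,12)=120 f(16,14)=16 f(16,16)=1
t=17: f(17,-5)=6188 f(17,-3)=17068 f(17,-1)=23630 f(17,1)=24174 f(17,3)=19431 f(17,5)=12375 f(17,7)=6188 f(17,9)=2380 f(17,11)=680 f(17,13)=136 f(17,15)=17 f(17,17)=1
t=18: f(18,-4)=23256 f(18,-2)=40698 f(18,0)=47804 f(18,2)=43605 f(18,4)=31806 f(18,6)=18563 f(18,8)=8568 f(18,10)=3060 f(18,12)=816 f(18,14)=153 f(18,16)=18 f(18,18)=1
t=19: f(19,-5)=23256 f(19,-3)=63954 f(19,-1)=88502 f(19,1)=91409 f(19,3)=75411 f(19,5)=50369 f(19,7)=27131 f(19,9)=11628 f(19,11)=3876 f(19,13)=969 f(19,15)=171 f(19,17)=19 f(19,19)=1
t=20: f(20,-4)=87210 f(20,-2)=152456 f(20,0)=179911 f(20,2)=166820 f(20,4)=125780 f(20,6)=77500 f(20,8)=38759 f(20,10)=15504 f(20,12)=4845 f(20,14)=1140 f(20,16)=190 f(20,18)=20 f(20,20)=1
t=21: f(21,-5)=87210 f(21,-3)=239666 f(21,-1)=332367 f(21,1)=346731 f(21,3)=292600 f(21,5)=203280 f(21,7)=116259 f(21,9)=54263 f(21,11)=20349 f(21,13)=5985 f(21,15)=1330 f(21,17)=210 f(21,19)=21 f(21,21)=1
t=22: f(22,-4)=326876 f(22,-2)=572033 f(22,0)=679098 f(22,2)=639331 f(22,4)=495880 f(22,6)=319539 f(22,8)=170522 f(22,10)=74612 f(22,12)=26334 f(22,14)=7315 f(22,16)=1540 f(22,18)=231 f(22,20)=22 f(22,22)=1
t=23: f(23,-5)=326876 f(23,-3)=898909 f(23,-1)=1251131 f(23,1)=1318429 f(23,3)=1135211 f(23,5)=815419 f(23,7)=490061 f(23,9)=245134 f(23,11)=100946 f(23,13)=33649 f(23,15)=8855 f(23,17)=1771 f(23,19)=253 f(23,21)=23 f(23,23)=1
t=24: f(24,-4)=1225785 f(24,-2)=2150040 f(24,0)=2569560 f(24,2)=2453640 f(24,4)=1950630 f(24,6)=1305480 f(24,8)=735195 f(24,10)=346080 f(24,12)=134595 f(24,14)=42504 f(24,16)=10626 f(24,18)=2024 f(24,20)=276 f(24,22)=24 f(24,24)=1
t=25: f(25,-5)=1225785 f(25,-3)=3375825 f(25,-1)=4719600 f(25,1)=5023200 f(25,3)=4404270 f(25,5)=3256110 f(25,7)=2040675 f(25,9)=1081275 f(25,11)=480675 f(25,13)=177099 f(25,15)=53130 f(25,17)=12650 f(25,19)=2300 f(25,21)=300 f(25,23)=25 f(25,25)=1
t=26: f(26,-4)=4601610 f(26,-2)=8095425 f(26,0)=9742800 f(26,2)=9427470 f(26,4)=7660380 f(26,6)=5296785 f(26,8)=3121950 f(26,10)=1561950 f(26,12)=657774 f(26,14)=230229 f(26,16)=65780 f(26,18)=14950 f(26,20)=2600 f(26,22)=325 f(26,24)=26 f(26,26)=1
t=27: f(27,-5)=4601610 f(27,-3)=12697035 f(27,-1)=17838225 f(27,1)=19170270 f(27,3)=17087850 f(27,5)=12957165 f(27,7)=8418735 f(27,9)=4683900 f(27,11)=2219724 f(27,13)=888003 f(27,15)=296009 f(27,17)=80730 f(27,19)=17550 f(27,21)=2925 f(27,23)=351 f(27,25)=27 f(27,27)=1
t=28: f(28,-4)=17298645 f(28,-2)=30535260 f(28,0)=37008495 f(28,2)=36258120 f(28,4)=30045015 f(28,6)=21375900 f(28,8)=13102635 f(28,10)=6903624 f(28,12)=3107727 f(28,14)=1184012 f(28,16)=376739 f(28,18)=98280 f(28,20)=20475 f(28,22)=3276 f(28,24)=378 f(28,26)=28 f(28,28)=1
Σ_s f(28,s) = 197318610
P = 197318610/268435456 = 98659305/134217728

Answer: 98659305/134217728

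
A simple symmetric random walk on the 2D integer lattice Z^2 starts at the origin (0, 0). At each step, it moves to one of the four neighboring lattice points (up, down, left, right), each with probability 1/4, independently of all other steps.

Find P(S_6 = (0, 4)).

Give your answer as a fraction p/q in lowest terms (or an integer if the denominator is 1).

Answer: 9/1024

Derivation:
Let h be the number of horizontal steps (so 6-h are vertical). To end at (0,4) need (h+0)/2 right-steps and ((6-h)+4)/2 up-steps.
Sum over h with 0 ≤ h ≤ 2, h ≡ 0 (mod 2), 6-h ≡ 0 (mod 2):
h=0: C(6,0)·C(0,0)·C(6,5) = 1·1·6 = 6
h=2: C(6,2)·C(2,1)·C(4,4) = 15·2·1 = 30
Total favorable: 36
Total paths: 4^6 = 4096
P = 36/4096 = 9/1024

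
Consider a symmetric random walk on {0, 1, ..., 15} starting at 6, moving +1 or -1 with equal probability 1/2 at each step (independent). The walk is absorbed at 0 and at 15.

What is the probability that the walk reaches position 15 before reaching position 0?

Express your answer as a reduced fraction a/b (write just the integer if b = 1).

Answer: 2/5

Derivation:
Symmetric walk (p = 1/2): the harmonic-function argument gives P(hit 15 before 0 | start at 6) = a/N.
P = 6/15 = 2/5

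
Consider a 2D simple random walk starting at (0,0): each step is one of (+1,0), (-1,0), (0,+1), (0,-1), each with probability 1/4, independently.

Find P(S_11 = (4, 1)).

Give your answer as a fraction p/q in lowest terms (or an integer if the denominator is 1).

Answer: 27225/2097152

Derivation:
Let h be the number of horizontal steps (so 11-h are vertical). To end at (4,1) need (h+4)/2 right-steps and ((11-h)+1)/2 up-steps.
Sum over h with 4 ≤ h ≤ 10, h ≡ 0 (mod 2), 11-h ≡ 1 (mod 2):
h=4: C(11,4)·C(4,4)·C(7,4) = 330·1·35 = 11550
h=6: C(11,6)·C(6,5)·C(5,3) = 462·6·10 = 27720
h=8: C(11,8)·C(8,6)·C(3,2) = 165·28·3 = 13860
h=10: C(11,10)·C(10,7)·C(1,1) = 11·120·1 = 1320
Total favorable: 54450
Total paths: 4^11 = 4194304
P = 54450/4194304 = 27225/2097152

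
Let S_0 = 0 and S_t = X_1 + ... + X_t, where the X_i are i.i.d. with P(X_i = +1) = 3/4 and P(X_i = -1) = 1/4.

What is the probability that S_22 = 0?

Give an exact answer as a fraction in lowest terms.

Answer: 15620645313/2199023255552

Derivation:
To be at 0 after 22 steps: need exactly 11 steps of +1 and 11 of -1.
Number of such sequences: C(22,11) = 705432
Each has probability (3/4)^11 · (1/4)^11 = 177147/17592186044416
P = 705432 · 177147/17592186044416 = 15620645313/2199023255552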